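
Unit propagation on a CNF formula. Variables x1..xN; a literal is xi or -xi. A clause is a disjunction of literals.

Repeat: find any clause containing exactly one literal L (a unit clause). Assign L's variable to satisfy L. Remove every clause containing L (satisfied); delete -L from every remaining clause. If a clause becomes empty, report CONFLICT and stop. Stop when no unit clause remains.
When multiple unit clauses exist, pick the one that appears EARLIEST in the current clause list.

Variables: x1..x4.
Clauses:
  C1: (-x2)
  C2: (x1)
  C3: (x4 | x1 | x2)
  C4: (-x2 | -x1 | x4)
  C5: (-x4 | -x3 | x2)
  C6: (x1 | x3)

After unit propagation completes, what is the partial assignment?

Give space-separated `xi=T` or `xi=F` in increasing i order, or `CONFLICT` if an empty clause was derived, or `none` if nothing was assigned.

unit clause [-2] forces x2=F; simplify:
  drop 2 from [4, 1, 2] -> [4, 1]
  drop 2 from [-4, -3, 2] -> [-4, -3]
  satisfied 2 clause(s); 4 remain; assigned so far: [2]
unit clause [1] forces x1=T; simplify:
  satisfied 3 clause(s); 1 remain; assigned so far: [1, 2]

Answer: x1=T x2=F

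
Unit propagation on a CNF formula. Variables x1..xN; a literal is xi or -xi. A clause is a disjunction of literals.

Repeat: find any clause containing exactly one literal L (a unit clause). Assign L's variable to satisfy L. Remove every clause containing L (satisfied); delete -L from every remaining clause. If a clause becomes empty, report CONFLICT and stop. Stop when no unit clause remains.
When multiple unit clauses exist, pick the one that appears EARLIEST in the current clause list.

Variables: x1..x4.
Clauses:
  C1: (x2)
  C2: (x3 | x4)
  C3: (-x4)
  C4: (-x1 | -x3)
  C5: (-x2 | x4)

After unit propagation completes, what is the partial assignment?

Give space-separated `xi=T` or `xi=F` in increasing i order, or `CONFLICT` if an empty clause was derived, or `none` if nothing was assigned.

Answer: CONFLICT

Derivation:
unit clause [2] forces x2=T; simplify:
  drop -2 from [-2, 4] -> [4]
  satisfied 1 clause(s); 4 remain; assigned so far: [2]
unit clause [-4] forces x4=F; simplify:
  drop 4 from [3, 4] -> [3]
  drop 4 from [4] -> [] (empty!)
  satisfied 1 clause(s); 3 remain; assigned so far: [2, 4]
CONFLICT (empty clause)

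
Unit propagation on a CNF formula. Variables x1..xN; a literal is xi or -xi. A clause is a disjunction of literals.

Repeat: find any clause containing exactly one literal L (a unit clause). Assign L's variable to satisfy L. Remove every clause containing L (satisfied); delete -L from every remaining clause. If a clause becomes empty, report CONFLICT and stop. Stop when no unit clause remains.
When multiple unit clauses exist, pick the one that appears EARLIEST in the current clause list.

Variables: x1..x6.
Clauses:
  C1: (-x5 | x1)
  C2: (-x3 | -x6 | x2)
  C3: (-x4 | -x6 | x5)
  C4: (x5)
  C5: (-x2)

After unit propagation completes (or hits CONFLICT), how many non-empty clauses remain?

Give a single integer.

Answer: 1

Derivation:
unit clause [5] forces x5=T; simplify:
  drop -5 from [-5, 1] -> [1]
  satisfied 2 clause(s); 3 remain; assigned so far: [5]
unit clause [1] forces x1=T; simplify:
  satisfied 1 clause(s); 2 remain; assigned so far: [1, 5]
unit clause [-2] forces x2=F; simplify:
  drop 2 from [-3, -6, 2] -> [-3, -6]
  satisfied 1 clause(s); 1 remain; assigned so far: [1, 2, 5]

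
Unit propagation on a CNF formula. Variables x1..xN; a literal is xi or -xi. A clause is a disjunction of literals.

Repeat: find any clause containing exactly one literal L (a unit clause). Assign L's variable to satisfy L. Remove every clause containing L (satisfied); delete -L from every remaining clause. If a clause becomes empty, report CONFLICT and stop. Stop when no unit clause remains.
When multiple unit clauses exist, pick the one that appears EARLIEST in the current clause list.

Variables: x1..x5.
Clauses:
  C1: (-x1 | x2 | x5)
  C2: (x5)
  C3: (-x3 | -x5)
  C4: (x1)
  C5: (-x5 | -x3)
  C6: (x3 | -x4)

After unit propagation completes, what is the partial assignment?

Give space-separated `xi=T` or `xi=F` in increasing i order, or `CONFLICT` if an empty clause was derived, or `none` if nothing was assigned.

unit clause [5] forces x5=T; simplify:
  drop -5 from [-3, -5] -> [-3]
  drop -5 from [-5, -3] -> [-3]
  satisfied 2 clause(s); 4 remain; assigned so far: [5]
unit clause [-3] forces x3=F; simplify:
  drop 3 from [3, -4] -> [-4]
  satisfied 2 clause(s); 2 remain; assigned so far: [3, 5]
unit clause [1] forces x1=T; simplify:
  satisfied 1 clause(s); 1 remain; assigned so far: [1, 3, 5]
unit clause [-4] forces x4=F; simplify:
  satisfied 1 clause(s); 0 remain; assigned so far: [1, 3, 4, 5]

Answer: x1=T x3=F x4=F x5=T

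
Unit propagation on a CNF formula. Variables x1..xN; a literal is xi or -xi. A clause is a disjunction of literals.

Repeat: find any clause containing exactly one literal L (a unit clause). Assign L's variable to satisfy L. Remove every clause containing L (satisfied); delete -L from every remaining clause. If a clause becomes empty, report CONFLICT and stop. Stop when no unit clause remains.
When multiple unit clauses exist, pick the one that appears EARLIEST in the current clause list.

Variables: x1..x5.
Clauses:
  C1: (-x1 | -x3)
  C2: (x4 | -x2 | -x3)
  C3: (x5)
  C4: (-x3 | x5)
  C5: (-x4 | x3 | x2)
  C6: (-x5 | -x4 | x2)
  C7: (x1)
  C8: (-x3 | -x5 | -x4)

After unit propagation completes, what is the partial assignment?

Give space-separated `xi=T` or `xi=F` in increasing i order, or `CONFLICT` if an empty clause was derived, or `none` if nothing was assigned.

unit clause [5] forces x5=T; simplify:
  drop -5 from [-5, -4, 2] -> [-4, 2]
  drop -5 from [-3, -5, -4] -> [-3, -4]
  satisfied 2 clause(s); 6 remain; assigned so far: [5]
unit clause [1] forces x1=T; simplify:
  drop -1 from [-1, -3] -> [-3]
  satisfied 1 clause(s); 5 remain; assigned so far: [1, 5]
unit clause [-3] forces x3=F; simplify:
  drop 3 from [-4, 3, 2] -> [-4, 2]
  satisfied 3 clause(s); 2 remain; assigned so far: [1, 3, 5]

Answer: x1=T x3=F x5=T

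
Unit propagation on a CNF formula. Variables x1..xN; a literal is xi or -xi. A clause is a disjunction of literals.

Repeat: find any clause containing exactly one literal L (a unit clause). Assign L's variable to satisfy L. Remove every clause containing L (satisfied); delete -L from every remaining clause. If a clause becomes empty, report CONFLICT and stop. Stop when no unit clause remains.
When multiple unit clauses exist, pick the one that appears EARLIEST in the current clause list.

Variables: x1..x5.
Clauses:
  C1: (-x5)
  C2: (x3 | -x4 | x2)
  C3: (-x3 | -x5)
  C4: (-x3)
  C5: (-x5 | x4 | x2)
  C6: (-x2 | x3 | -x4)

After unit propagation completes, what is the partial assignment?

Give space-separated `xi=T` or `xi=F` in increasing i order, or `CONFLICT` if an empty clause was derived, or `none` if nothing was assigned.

unit clause [-5] forces x5=F; simplify:
  satisfied 3 clause(s); 3 remain; assigned so far: [5]
unit clause [-3] forces x3=F; simplify:
  drop 3 from [3, -4, 2] -> [-4, 2]
  drop 3 from [-2, 3, -4] -> [-2, -4]
  satisfied 1 clause(s); 2 remain; assigned so far: [3, 5]

Answer: x3=F x5=F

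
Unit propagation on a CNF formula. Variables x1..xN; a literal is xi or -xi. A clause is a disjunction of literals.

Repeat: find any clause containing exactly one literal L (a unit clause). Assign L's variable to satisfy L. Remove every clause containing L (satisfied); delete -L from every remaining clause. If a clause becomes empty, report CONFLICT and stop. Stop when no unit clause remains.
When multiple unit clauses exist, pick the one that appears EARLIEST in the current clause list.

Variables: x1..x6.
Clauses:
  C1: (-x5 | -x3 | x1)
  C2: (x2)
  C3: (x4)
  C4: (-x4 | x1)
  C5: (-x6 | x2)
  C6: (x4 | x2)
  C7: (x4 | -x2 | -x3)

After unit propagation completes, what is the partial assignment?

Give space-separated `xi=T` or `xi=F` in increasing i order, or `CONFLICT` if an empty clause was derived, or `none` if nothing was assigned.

unit clause [2] forces x2=T; simplify:
  drop -2 from [4, -2, -3] -> [4, -3]
  satisfied 3 clause(s); 4 remain; assigned so far: [2]
unit clause [4] forces x4=T; simplify:
  drop -4 from [-4, 1] -> [1]
  satisfied 2 clause(s); 2 remain; assigned so far: [2, 4]
unit clause [1] forces x1=T; simplify:
  satisfied 2 clause(s); 0 remain; assigned so far: [1, 2, 4]

Answer: x1=T x2=T x4=T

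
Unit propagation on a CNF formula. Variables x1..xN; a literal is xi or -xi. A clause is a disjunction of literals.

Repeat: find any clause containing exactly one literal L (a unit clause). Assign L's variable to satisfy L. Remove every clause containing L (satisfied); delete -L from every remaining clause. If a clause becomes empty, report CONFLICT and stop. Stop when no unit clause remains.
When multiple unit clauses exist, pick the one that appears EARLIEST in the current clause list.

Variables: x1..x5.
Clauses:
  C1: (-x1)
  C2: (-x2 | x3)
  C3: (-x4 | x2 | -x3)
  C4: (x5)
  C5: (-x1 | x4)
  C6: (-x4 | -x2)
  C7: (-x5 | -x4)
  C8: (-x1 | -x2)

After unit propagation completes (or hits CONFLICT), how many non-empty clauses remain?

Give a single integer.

unit clause [-1] forces x1=F; simplify:
  satisfied 3 clause(s); 5 remain; assigned so far: [1]
unit clause [5] forces x5=T; simplify:
  drop -5 from [-5, -4] -> [-4]
  satisfied 1 clause(s); 4 remain; assigned so far: [1, 5]
unit clause [-4] forces x4=F; simplify:
  satisfied 3 clause(s); 1 remain; assigned so far: [1, 4, 5]

Answer: 1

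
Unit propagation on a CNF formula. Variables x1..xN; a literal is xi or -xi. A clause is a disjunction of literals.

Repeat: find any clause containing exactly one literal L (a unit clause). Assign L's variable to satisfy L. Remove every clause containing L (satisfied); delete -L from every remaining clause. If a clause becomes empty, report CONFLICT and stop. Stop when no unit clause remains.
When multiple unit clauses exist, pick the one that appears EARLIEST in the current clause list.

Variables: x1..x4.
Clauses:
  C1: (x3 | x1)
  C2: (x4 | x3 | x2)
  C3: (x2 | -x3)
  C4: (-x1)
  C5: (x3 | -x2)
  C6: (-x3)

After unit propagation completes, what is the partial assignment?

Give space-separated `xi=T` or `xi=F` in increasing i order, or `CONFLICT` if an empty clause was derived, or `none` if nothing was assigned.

Answer: CONFLICT

Derivation:
unit clause [-1] forces x1=F; simplify:
  drop 1 from [3, 1] -> [3]
  satisfied 1 clause(s); 5 remain; assigned so far: [1]
unit clause [3] forces x3=T; simplify:
  drop -3 from [2, -3] -> [2]
  drop -3 from [-3] -> [] (empty!)
  satisfied 3 clause(s); 2 remain; assigned so far: [1, 3]
CONFLICT (empty clause)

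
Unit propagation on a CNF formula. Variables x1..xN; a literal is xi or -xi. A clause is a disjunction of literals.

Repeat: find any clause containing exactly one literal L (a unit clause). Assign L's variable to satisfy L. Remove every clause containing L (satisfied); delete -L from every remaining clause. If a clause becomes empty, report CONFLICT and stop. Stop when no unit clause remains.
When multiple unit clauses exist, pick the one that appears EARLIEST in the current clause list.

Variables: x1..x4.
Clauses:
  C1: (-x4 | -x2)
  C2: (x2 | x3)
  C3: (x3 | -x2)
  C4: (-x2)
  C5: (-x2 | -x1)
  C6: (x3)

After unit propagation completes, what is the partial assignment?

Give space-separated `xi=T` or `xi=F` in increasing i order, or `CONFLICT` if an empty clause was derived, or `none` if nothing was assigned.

Answer: x2=F x3=T

Derivation:
unit clause [-2] forces x2=F; simplify:
  drop 2 from [2, 3] -> [3]
  satisfied 4 clause(s); 2 remain; assigned so far: [2]
unit clause [3] forces x3=T; simplify:
  satisfied 2 clause(s); 0 remain; assigned so far: [2, 3]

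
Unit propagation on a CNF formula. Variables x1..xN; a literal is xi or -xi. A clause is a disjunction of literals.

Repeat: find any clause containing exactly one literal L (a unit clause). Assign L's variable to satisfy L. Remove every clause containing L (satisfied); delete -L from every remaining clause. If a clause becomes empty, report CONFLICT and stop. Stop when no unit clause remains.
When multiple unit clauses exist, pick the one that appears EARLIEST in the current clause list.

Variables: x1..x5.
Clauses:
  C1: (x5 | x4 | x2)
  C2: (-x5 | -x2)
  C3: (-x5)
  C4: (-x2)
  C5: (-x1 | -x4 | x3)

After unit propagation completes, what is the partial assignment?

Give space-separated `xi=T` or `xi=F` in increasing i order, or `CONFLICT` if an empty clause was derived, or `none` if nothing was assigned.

Answer: x2=F x4=T x5=F

Derivation:
unit clause [-5] forces x5=F; simplify:
  drop 5 from [5, 4, 2] -> [4, 2]
  satisfied 2 clause(s); 3 remain; assigned so far: [5]
unit clause [-2] forces x2=F; simplify:
  drop 2 from [4, 2] -> [4]
  satisfied 1 clause(s); 2 remain; assigned so far: [2, 5]
unit clause [4] forces x4=T; simplify:
  drop -4 from [-1, -4, 3] -> [-1, 3]
  satisfied 1 clause(s); 1 remain; assigned so far: [2, 4, 5]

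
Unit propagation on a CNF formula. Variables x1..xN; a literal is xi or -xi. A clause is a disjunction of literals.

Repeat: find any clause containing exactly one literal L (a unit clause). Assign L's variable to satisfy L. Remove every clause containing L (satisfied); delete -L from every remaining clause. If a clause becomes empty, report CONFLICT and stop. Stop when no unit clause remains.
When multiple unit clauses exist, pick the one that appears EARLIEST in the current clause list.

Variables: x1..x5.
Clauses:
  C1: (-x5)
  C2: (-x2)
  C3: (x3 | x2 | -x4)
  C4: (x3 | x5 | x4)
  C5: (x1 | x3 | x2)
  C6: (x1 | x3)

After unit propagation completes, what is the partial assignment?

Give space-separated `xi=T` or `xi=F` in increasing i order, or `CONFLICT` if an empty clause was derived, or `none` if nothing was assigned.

Answer: x2=F x5=F

Derivation:
unit clause [-5] forces x5=F; simplify:
  drop 5 from [3, 5, 4] -> [3, 4]
  satisfied 1 clause(s); 5 remain; assigned so far: [5]
unit clause [-2] forces x2=F; simplify:
  drop 2 from [3, 2, -4] -> [3, -4]
  drop 2 from [1, 3, 2] -> [1, 3]
  satisfied 1 clause(s); 4 remain; assigned so far: [2, 5]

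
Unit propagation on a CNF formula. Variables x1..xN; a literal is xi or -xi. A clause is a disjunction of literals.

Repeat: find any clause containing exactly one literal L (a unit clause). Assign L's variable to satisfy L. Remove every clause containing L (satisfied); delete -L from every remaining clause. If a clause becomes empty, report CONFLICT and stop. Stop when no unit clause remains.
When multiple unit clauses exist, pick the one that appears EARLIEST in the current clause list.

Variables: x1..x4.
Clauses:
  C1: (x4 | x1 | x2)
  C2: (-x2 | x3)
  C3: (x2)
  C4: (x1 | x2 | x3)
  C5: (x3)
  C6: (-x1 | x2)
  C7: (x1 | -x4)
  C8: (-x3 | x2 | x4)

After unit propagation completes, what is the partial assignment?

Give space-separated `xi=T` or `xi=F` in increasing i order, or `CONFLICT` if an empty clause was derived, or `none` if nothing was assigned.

unit clause [2] forces x2=T; simplify:
  drop -2 from [-2, 3] -> [3]
  satisfied 5 clause(s); 3 remain; assigned so far: [2]
unit clause [3] forces x3=T; simplify:
  satisfied 2 clause(s); 1 remain; assigned so far: [2, 3]

Answer: x2=T x3=T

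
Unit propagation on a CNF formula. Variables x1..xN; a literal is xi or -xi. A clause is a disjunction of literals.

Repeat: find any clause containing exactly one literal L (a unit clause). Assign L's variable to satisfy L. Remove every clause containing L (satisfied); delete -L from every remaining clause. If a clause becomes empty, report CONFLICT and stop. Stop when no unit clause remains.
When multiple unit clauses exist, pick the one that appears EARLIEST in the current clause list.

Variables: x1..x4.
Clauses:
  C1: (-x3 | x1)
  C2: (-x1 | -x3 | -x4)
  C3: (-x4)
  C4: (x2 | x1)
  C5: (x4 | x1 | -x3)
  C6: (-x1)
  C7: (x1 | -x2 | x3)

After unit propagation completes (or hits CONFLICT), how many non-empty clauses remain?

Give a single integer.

unit clause [-4] forces x4=F; simplify:
  drop 4 from [4, 1, -3] -> [1, -3]
  satisfied 2 clause(s); 5 remain; assigned so far: [4]
unit clause [-1] forces x1=F; simplify:
  drop 1 from [-3, 1] -> [-3]
  drop 1 from [2, 1] -> [2]
  drop 1 from [1, -3] -> [-3]
  drop 1 from [1, -2, 3] -> [-2, 3]
  satisfied 1 clause(s); 4 remain; assigned so far: [1, 4]
unit clause [-3] forces x3=F; simplify:
  drop 3 from [-2, 3] -> [-2]
  satisfied 2 clause(s); 2 remain; assigned so far: [1, 3, 4]
unit clause [2] forces x2=T; simplify:
  drop -2 from [-2] -> [] (empty!)
  satisfied 1 clause(s); 1 remain; assigned so far: [1, 2, 3, 4]
CONFLICT (empty clause)

Answer: 0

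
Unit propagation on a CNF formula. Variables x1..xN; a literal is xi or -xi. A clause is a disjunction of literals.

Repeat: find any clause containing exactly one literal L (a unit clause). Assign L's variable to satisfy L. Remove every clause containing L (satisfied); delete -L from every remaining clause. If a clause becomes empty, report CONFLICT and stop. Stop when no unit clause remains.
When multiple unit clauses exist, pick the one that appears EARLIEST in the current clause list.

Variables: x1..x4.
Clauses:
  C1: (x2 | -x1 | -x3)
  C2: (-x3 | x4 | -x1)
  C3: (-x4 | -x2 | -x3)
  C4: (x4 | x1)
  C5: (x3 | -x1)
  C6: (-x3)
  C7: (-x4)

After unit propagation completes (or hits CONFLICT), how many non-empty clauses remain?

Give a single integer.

unit clause [-3] forces x3=F; simplify:
  drop 3 from [3, -1] -> [-1]
  satisfied 4 clause(s); 3 remain; assigned so far: [3]
unit clause [-1] forces x1=F; simplify:
  drop 1 from [4, 1] -> [4]
  satisfied 1 clause(s); 2 remain; assigned so far: [1, 3]
unit clause [4] forces x4=T; simplify:
  drop -4 from [-4] -> [] (empty!)
  satisfied 1 clause(s); 1 remain; assigned so far: [1, 3, 4]
CONFLICT (empty clause)

Answer: 0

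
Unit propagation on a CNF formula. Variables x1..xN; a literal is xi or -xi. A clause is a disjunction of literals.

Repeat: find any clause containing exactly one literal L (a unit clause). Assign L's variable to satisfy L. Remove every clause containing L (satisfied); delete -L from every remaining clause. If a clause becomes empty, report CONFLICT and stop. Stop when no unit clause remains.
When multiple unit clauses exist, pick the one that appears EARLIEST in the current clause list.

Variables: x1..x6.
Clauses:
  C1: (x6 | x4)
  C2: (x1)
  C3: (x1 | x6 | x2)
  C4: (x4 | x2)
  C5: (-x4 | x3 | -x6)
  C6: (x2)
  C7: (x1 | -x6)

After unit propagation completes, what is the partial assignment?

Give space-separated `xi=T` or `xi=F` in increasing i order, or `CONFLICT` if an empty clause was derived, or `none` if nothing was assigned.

Answer: x1=T x2=T

Derivation:
unit clause [1] forces x1=T; simplify:
  satisfied 3 clause(s); 4 remain; assigned so far: [1]
unit clause [2] forces x2=T; simplify:
  satisfied 2 clause(s); 2 remain; assigned so far: [1, 2]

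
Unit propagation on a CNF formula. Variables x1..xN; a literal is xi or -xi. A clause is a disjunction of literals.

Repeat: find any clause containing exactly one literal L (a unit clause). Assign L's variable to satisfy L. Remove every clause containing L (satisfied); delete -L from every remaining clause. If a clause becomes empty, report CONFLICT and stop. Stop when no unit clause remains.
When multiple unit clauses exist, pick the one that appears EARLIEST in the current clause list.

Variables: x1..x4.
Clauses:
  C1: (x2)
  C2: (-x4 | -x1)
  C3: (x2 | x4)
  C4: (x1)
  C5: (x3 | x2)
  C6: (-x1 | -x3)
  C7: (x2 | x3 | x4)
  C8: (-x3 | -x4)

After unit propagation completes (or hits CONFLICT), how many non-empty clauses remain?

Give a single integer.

unit clause [2] forces x2=T; simplify:
  satisfied 4 clause(s); 4 remain; assigned so far: [2]
unit clause [1] forces x1=T; simplify:
  drop -1 from [-4, -1] -> [-4]
  drop -1 from [-1, -3] -> [-3]
  satisfied 1 clause(s); 3 remain; assigned so far: [1, 2]
unit clause [-4] forces x4=F; simplify:
  satisfied 2 clause(s); 1 remain; assigned so far: [1, 2, 4]
unit clause [-3] forces x3=F; simplify:
  satisfied 1 clause(s); 0 remain; assigned so far: [1, 2, 3, 4]

Answer: 0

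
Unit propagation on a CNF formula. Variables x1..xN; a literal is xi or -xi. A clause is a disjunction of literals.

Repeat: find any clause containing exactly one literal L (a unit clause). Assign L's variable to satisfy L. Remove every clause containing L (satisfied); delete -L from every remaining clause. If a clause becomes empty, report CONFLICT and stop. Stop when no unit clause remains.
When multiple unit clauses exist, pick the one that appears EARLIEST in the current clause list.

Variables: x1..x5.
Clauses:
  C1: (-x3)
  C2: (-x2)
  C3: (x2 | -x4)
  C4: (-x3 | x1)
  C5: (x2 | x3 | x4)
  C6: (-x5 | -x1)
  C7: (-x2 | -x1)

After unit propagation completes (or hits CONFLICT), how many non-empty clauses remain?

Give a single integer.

unit clause [-3] forces x3=F; simplify:
  drop 3 from [2, 3, 4] -> [2, 4]
  satisfied 2 clause(s); 5 remain; assigned so far: [3]
unit clause [-2] forces x2=F; simplify:
  drop 2 from [2, -4] -> [-4]
  drop 2 from [2, 4] -> [4]
  satisfied 2 clause(s); 3 remain; assigned so far: [2, 3]
unit clause [-4] forces x4=F; simplify:
  drop 4 from [4] -> [] (empty!)
  satisfied 1 clause(s); 2 remain; assigned so far: [2, 3, 4]
CONFLICT (empty clause)

Answer: 1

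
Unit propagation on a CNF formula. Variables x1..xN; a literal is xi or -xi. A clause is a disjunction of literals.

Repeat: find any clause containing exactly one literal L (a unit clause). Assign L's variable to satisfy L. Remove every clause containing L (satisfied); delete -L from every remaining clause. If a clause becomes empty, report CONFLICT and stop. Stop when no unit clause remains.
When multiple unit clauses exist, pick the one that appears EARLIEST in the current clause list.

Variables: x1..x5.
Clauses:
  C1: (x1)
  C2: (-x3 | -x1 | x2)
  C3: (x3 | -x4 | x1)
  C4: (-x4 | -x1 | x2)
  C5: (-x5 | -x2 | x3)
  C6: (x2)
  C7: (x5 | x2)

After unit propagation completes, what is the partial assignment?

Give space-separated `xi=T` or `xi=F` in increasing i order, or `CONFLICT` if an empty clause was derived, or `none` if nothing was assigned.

Answer: x1=T x2=T

Derivation:
unit clause [1] forces x1=T; simplify:
  drop -1 from [-3, -1, 2] -> [-3, 2]
  drop -1 from [-4, -1, 2] -> [-4, 2]
  satisfied 2 clause(s); 5 remain; assigned so far: [1]
unit clause [2] forces x2=T; simplify:
  drop -2 from [-5, -2, 3] -> [-5, 3]
  satisfied 4 clause(s); 1 remain; assigned so far: [1, 2]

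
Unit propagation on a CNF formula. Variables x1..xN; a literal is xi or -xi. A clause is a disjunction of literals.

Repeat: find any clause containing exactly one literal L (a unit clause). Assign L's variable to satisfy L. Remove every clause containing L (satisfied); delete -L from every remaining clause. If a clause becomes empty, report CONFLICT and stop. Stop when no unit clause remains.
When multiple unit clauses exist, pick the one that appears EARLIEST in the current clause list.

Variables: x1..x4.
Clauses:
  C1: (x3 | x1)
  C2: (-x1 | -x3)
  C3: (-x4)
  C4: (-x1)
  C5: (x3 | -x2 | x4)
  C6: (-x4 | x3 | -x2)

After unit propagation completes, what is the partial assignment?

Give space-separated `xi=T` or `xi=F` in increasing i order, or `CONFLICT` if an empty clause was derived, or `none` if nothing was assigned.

Answer: x1=F x3=T x4=F

Derivation:
unit clause [-4] forces x4=F; simplify:
  drop 4 from [3, -2, 4] -> [3, -2]
  satisfied 2 clause(s); 4 remain; assigned so far: [4]
unit clause [-1] forces x1=F; simplify:
  drop 1 from [3, 1] -> [3]
  satisfied 2 clause(s); 2 remain; assigned so far: [1, 4]
unit clause [3] forces x3=T; simplify:
  satisfied 2 clause(s); 0 remain; assigned so far: [1, 3, 4]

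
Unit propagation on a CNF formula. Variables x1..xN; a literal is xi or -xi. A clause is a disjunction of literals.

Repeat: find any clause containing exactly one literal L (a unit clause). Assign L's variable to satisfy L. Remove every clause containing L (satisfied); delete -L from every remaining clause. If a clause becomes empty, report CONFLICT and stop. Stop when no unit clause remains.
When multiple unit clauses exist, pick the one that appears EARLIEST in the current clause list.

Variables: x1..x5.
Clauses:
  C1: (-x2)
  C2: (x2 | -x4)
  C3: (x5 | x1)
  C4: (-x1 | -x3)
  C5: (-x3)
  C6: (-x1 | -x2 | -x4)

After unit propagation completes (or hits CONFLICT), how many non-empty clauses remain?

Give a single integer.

unit clause [-2] forces x2=F; simplify:
  drop 2 from [2, -4] -> [-4]
  satisfied 2 clause(s); 4 remain; assigned so far: [2]
unit clause [-4] forces x4=F; simplify:
  satisfied 1 clause(s); 3 remain; assigned so far: [2, 4]
unit clause [-3] forces x3=F; simplify:
  satisfied 2 clause(s); 1 remain; assigned so far: [2, 3, 4]

Answer: 1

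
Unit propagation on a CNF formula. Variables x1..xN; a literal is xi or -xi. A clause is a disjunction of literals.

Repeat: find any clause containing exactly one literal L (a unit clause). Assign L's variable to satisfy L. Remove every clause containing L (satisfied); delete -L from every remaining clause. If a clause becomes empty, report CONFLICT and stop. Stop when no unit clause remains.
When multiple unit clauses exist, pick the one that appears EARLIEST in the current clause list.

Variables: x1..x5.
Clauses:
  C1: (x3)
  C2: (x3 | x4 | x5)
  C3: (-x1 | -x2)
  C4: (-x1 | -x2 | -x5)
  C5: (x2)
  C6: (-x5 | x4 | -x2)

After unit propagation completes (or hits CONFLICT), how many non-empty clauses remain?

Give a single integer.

unit clause [3] forces x3=T; simplify:
  satisfied 2 clause(s); 4 remain; assigned so far: [3]
unit clause [2] forces x2=T; simplify:
  drop -2 from [-1, -2] -> [-1]
  drop -2 from [-1, -2, -5] -> [-1, -5]
  drop -2 from [-5, 4, -2] -> [-5, 4]
  satisfied 1 clause(s); 3 remain; assigned so far: [2, 3]
unit clause [-1] forces x1=F; simplify:
  satisfied 2 clause(s); 1 remain; assigned so far: [1, 2, 3]

Answer: 1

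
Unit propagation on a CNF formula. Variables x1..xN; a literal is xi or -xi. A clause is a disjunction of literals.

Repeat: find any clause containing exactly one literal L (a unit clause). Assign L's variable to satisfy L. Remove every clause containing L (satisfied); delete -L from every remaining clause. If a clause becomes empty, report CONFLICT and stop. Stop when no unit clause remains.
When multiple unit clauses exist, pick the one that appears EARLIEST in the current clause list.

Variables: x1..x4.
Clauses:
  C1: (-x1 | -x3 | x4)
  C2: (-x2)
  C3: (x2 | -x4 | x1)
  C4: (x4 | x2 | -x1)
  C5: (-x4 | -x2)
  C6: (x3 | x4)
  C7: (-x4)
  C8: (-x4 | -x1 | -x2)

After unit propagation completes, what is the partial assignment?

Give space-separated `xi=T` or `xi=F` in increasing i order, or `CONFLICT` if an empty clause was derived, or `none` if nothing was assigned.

unit clause [-2] forces x2=F; simplify:
  drop 2 from [2, -4, 1] -> [-4, 1]
  drop 2 from [4, 2, -1] -> [4, -1]
  satisfied 3 clause(s); 5 remain; assigned so far: [2]
unit clause [-4] forces x4=F; simplify:
  drop 4 from [-1, -3, 4] -> [-1, -3]
  drop 4 from [4, -1] -> [-1]
  drop 4 from [3, 4] -> [3]
  satisfied 2 clause(s); 3 remain; assigned so far: [2, 4]
unit clause [-1] forces x1=F; simplify:
  satisfied 2 clause(s); 1 remain; assigned so far: [1, 2, 4]
unit clause [3] forces x3=T; simplify:
  satisfied 1 clause(s); 0 remain; assigned so far: [1, 2, 3, 4]

Answer: x1=F x2=F x3=T x4=F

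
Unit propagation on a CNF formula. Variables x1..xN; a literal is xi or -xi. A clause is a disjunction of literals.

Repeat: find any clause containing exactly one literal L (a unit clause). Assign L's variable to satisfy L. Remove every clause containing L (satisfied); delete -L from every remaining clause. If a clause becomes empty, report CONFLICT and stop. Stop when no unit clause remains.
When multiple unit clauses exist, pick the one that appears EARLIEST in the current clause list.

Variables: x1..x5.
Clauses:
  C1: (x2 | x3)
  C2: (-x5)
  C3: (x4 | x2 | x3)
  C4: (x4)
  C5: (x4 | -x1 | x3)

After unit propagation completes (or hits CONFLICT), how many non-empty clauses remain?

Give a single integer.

Answer: 1

Derivation:
unit clause [-5] forces x5=F; simplify:
  satisfied 1 clause(s); 4 remain; assigned so far: [5]
unit clause [4] forces x4=T; simplify:
  satisfied 3 clause(s); 1 remain; assigned so far: [4, 5]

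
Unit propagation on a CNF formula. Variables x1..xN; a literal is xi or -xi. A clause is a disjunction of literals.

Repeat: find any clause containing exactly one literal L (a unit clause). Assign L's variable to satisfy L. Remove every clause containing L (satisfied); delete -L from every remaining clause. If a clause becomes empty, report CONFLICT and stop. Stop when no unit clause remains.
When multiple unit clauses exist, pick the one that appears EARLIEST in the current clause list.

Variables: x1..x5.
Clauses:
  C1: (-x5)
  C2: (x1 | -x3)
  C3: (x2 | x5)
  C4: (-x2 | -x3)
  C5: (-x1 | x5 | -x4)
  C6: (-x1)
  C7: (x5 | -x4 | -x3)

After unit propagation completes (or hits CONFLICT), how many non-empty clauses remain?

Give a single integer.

Answer: 0

Derivation:
unit clause [-5] forces x5=F; simplify:
  drop 5 from [2, 5] -> [2]
  drop 5 from [-1, 5, -4] -> [-1, -4]
  drop 5 from [5, -4, -3] -> [-4, -3]
  satisfied 1 clause(s); 6 remain; assigned so far: [5]
unit clause [2] forces x2=T; simplify:
  drop -2 from [-2, -3] -> [-3]
  satisfied 1 clause(s); 5 remain; assigned so far: [2, 5]
unit clause [-3] forces x3=F; simplify:
  satisfied 3 clause(s); 2 remain; assigned so far: [2, 3, 5]
unit clause [-1] forces x1=F; simplify:
  satisfied 2 clause(s); 0 remain; assigned so far: [1, 2, 3, 5]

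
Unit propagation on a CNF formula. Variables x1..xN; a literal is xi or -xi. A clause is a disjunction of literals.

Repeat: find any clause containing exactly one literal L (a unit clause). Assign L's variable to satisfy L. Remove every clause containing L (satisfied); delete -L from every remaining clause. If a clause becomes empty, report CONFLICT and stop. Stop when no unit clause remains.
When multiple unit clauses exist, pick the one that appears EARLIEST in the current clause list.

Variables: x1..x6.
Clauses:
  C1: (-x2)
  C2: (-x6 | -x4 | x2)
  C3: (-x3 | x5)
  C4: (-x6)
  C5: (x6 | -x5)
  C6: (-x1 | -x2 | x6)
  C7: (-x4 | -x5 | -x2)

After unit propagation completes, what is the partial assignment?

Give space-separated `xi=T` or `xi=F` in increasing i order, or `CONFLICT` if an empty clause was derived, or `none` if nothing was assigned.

Answer: x2=F x3=F x5=F x6=F

Derivation:
unit clause [-2] forces x2=F; simplify:
  drop 2 from [-6, -4, 2] -> [-6, -4]
  satisfied 3 clause(s); 4 remain; assigned so far: [2]
unit clause [-6] forces x6=F; simplify:
  drop 6 from [6, -5] -> [-5]
  satisfied 2 clause(s); 2 remain; assigned so far: [2, 6]
unit clause [-5] forces x5=F; simplify:
  drop 5 from [-3, 5] -> [-3]
  satisfied 1 clause(s); 1 remain; assigned so far: [2, 5, 6]
unit clause [-3] forces x3=F; simplify:
  satisfied 1 clause(s); 0 remain; assigned so far: [2, 3, 5, 6]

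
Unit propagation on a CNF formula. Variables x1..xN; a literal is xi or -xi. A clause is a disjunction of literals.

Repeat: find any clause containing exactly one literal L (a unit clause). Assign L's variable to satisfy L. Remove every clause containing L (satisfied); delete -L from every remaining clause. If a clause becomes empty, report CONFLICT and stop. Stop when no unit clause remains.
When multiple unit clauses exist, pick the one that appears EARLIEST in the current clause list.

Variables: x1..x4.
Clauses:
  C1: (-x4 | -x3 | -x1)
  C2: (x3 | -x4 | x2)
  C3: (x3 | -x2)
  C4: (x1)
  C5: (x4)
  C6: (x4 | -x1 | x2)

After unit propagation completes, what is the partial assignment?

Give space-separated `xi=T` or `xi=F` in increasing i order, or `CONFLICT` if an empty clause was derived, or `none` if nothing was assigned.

Answer: CONFLICT

Derivation:
unit clause [1] forces x1=T; simplify:
  drop -1 from [-4, -3, -1] -> [-4, -3]
  drop -1 from [4, -1, 2] -> [4, 2]
  satisfied 1 clause(s); 5 remain; assigned so far: [1]
unit clause [4] forces x4=T; simplify:
  drop -4 from [-4, -3] -> [-3]
  drop -4 from [3, -4, 2] -> [3, 2]
  satisfied 2 clause(s); 3 remain; assigned so far: [1, 4]
unit clause [-3] forces x3=F; simplify:
  drop 3 from [3, 2] -> [2]
  drop 3 from [3, -2] -> [-2]
  satisfied 1 clause(s); 2 remain; assigned so far: [1, 3, 4]
unit clause [2] forces x2=T; simplify:
  drop -2 from [-2] -> [] (empty!)
  satisfied 1 clause(s); 1 remain; assigned so far: [1, 2, 3, 4]
CONFLICT (empty clause)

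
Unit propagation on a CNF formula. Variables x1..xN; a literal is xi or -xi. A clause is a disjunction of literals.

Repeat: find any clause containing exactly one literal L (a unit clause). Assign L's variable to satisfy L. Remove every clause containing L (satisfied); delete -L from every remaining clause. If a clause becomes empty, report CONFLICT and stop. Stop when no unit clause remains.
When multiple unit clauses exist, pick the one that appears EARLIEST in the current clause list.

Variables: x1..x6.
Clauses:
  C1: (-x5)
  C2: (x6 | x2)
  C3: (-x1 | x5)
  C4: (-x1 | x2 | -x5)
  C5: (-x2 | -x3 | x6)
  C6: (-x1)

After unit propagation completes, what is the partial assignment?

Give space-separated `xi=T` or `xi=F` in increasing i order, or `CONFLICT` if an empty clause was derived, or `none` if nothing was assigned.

unit clause [-5] forces x5=F; simplify:
  drop 5 from [-1, 5] -> [-1]
  satisfied 2 clause(s); 4 remain; assigned so far: [5]
unit clause [-1] forces x1=F; simplify:
  satisfied 2 clause(s); 2 remain; assigned so far: [1, 5]

Answer: x1=F x5=F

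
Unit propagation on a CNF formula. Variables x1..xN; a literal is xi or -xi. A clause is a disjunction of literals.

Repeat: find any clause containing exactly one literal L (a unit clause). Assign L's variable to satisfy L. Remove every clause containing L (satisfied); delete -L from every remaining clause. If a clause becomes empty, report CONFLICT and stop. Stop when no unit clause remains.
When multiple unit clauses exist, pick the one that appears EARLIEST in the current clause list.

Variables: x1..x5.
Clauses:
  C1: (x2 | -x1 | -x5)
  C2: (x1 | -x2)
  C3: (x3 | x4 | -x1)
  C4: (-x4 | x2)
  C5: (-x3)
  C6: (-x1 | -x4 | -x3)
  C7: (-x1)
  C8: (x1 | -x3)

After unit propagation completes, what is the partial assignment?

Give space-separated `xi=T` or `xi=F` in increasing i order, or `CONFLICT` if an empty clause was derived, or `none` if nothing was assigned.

unit clause [-3] forces x3=F; simplify:
  drop 3 from [3, 4, -1] -> [4, -1]
  satisfied 3 clause(s); 5 remain; assigned so far: [3]
unit clause [-1] forces x1=F; simplify:
  drop 1 from [1, -2] -> [-2]
  satisfied 3 clause(s); 2 remain; assigned so far: [1, 3]
unit clause [-2] forces x2=F; simplify:
  drop 2 from [-4, 2] -> [-4]
  satisfied 1 clause(s); 1 remain; assigned so far: [1, 2, 3]
unit clause [-4] forces x4=F; simplify:
  satisfied 1 clause(s); 0 remain; assigned so far: [1, 2, 3, 4]

Answer: x1=F x2=F x3=F x4=F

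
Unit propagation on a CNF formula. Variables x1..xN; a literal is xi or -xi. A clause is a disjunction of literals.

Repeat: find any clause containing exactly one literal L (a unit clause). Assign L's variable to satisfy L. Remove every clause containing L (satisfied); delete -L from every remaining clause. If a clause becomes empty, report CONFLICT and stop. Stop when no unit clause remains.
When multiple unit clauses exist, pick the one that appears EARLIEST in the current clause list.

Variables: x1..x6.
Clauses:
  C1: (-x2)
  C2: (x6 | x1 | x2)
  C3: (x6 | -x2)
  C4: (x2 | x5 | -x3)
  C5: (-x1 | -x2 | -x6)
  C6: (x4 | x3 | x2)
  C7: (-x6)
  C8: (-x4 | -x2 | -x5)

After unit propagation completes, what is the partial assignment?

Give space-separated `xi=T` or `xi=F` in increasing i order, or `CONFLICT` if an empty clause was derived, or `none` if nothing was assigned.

unit clause [-2] forces x2=F; simplify:
  drop 2 from [6, 1, 2] -> [6, 1]
  drop 2 from [2, 5, -3] -> [5, -3]
  drop 2 from [4, 3, 2] -> [4, 3]
  satisfied 4 clause(s); 4 remain; assigned so far: [2]
unit clause [-6] forces x6=F; simplify:
  drop 6 from [6, 1] -> [1]
  satisfied 1 clause(s); 3 remain; assigned so far: [2, 6]
unit clause [1] forces x1=T; simplify:
  satisfied 1 clause(s); 2 remain; assigned so far: [1, 2, 6]

Answer: x1=T x2=F x6=F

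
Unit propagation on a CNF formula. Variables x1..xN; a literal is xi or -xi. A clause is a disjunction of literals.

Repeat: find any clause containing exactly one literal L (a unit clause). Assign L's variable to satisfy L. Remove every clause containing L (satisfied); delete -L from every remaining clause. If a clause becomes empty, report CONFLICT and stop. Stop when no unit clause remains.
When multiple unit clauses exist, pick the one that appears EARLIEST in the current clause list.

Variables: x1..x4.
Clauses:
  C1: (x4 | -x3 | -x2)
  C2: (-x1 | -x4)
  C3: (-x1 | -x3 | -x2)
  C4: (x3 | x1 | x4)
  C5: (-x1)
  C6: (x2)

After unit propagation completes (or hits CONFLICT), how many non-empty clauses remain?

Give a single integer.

Answer: 2

Derivation:
unit clause [-1] forces x1=F; simplify:
  drop 1 from [3, 1, 4] -> [3, 4]
  satisfied 3 clause(s); 3 remain; assigned so far: [1]
unit clause [2] forces x2=T; simplify:
  drop -2 from [4, -3, -2] -> [4, -3]
  satisfied 1 clause(s); 2 remain; assigned so far: [1, 2]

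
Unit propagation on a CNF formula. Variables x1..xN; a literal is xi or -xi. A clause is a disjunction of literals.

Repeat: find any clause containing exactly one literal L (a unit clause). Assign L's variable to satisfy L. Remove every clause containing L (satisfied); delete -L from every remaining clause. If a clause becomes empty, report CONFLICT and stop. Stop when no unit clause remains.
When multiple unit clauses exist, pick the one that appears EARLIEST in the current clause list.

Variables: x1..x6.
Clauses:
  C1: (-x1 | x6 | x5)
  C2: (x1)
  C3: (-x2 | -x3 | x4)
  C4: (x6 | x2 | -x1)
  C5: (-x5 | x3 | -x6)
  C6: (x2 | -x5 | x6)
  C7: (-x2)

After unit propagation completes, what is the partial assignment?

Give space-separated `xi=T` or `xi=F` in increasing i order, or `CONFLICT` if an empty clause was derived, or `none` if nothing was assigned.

unit clause [1] forces x1=T; simplify:
  drop -1 from [-1, 6, 5] -> [6, 5]
  drop -1 from [6, 2, -1] -> [6, 2]
  satisfied 1 clause(s); 6 remain; assigned so far: [1]
unit clause [-2] forces x2=F; simplify:
  drop 2 from [6, 2] -> [6]
  drop 2 from [2, -5, 6] -> [-5, 6]
  satisfied 2 clause(s); 4 remain; assigned so far: [1, 2]
unit clause [6] forces x6=T; simplify:
  drop -6 from [-5, 3, -6] -> [-5, 3]
  satisfied 3 clause(s); 1 remain; assigned so far: [1, 2, 6]

Answer: x1=T x2=F x6=T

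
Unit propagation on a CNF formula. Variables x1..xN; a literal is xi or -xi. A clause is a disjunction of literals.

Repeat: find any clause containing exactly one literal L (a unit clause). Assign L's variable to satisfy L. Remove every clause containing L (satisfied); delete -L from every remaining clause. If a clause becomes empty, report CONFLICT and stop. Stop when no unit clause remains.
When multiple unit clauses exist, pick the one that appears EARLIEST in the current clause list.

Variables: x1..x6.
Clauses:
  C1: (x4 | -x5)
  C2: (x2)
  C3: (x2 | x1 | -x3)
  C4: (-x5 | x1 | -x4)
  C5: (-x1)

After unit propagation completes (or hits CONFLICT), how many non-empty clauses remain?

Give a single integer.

Answer: 2

Derivation:
unit clause [2] forces x2=T; simplify:
  satisfied 2 clause(s); 3 remain; assigned so far: [2]
unit clause [-1] forces x1=F; simplify:
  drop 1 from [-5, 1, -4] -> [-5, -4]
  satisfied 1 clause(s); 2 remain; assigned so far: [1, 2]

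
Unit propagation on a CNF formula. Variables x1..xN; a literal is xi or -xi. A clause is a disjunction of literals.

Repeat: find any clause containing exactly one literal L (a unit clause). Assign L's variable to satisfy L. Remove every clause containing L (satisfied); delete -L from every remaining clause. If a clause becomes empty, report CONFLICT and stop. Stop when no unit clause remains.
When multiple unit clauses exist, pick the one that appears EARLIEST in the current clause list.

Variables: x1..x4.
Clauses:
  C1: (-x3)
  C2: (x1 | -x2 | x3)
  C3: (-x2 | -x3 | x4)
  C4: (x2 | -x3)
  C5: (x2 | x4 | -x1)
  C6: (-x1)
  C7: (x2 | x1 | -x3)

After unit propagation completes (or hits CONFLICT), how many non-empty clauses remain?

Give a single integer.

Answer: 0

Derivation:
unit clause [-3] forces x3=F; simplify:
  drop 3 from [1, -2, 3] -> [1, -2]
  satisfied 4 clause(s); 3 remain; assigned so far: [3]
unit clause [-1] forces x1=F; simplify:
  drop 1 from [1, -2] -> [-2]
  satisfied 2 clause(s); 1 remain; assigned so far: [1, 3]
unit clause [-2] forces x2=F; simplify:
  satisfied 1 clause(s); 0 remain; assigned so far: [1, 2, 3]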